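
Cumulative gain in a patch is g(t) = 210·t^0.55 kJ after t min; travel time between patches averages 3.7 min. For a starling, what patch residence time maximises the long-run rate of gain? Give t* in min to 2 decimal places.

Maximise g(t)/(T+t): set derivative to zero → g'(t)(T+t) = g(t).
g'(t) = 0.55·210·t^-0.45. Setting 0.55·210·t^-0.45 = 210·t^0.55/(3.7+t) gives 0.55(3.7+t) = t, so 0.45·t = 0.55×3.7.
t* = 0.55×3.7/0.45 = 4.522 min.

4.52 min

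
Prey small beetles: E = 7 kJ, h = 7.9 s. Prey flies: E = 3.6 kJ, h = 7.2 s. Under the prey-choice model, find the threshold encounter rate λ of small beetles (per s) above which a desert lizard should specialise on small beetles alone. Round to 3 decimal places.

Drop flies once their profitability E₂/h₂ falls below the rate achievable on small beetles alone: E₂/h₂ = λE₁/(1 + λh₁).
Solve for λ: λE₁h₂ = E₂(1 + λh₁) → λ(E₁h₂ − E₂h₁) = E₂ → λ = E₂/(E₁h₂ − E₂h₁).
λ = 3.6/(7×7.2 − 3.6×7.9) = 3.6/21.96 = 0.1639 per s.

0.164 per s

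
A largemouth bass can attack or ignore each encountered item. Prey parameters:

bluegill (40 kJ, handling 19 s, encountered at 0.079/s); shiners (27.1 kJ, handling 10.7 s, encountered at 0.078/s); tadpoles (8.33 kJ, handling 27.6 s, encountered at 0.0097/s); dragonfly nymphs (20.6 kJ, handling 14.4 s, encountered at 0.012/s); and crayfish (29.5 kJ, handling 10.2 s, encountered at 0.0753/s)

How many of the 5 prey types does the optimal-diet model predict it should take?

Rank by E/h (kJ/s): crayfish 2.89, shiners 2.53, bluegill 2.11, dragonfly nymphs 1.43, tadpoles 0.302. Include each in turn until the next type's E/h falls below the running intake rate.
Rate on top 1: 1.256. shiners: 2.53 > 1.256 → include.
Rate on top 2: 1.666. bluegill: 2.11 > 1.666 → include.
Rate on top 3: 1.826. dragonfly nymphs: 1.43 < 1.826 → exclude; stop.
Optimal diet: crayfish, shiners, bluegill — 3 of 5 types.

3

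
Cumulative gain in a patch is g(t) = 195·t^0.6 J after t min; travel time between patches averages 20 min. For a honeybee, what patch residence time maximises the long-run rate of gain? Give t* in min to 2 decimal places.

By the marginal value theorem, leave when the instantaneous gain rate g'(t) equals the habitat-wide average g(t)/(T + t).
g'(t) = 0.6·195·t^-0.4. Setting 0.6·195·t^-0.4 = 195·t^0.6/(20+t) gives 0.6(20+t) = t, so 0.40·t = 0.6×20.
t* = 0.6×20/0.40 = 30 min.

30.00 min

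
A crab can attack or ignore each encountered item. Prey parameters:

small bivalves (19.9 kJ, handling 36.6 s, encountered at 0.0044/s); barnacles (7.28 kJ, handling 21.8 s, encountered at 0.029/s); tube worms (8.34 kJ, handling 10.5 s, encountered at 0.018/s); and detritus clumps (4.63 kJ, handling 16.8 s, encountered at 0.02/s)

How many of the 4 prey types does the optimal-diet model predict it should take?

4

E/h in descending order: tube worms 0.794, small bivalves 0.544, barnacles 0.334, detritus clumps 0.276 kJ/s. The optimal diet is the largest prefix of this list for which every included type satisfies E_i/h_i > R on the types above it.
Rate on top 1: 0.1263. small bivalves: 0.544 > 0.1263 → include.
Rate on top 2: 0.1761. barnacles: 0.334 > 0.1761 → include.
Rate on top 3: 0.2264. detritus clumps: 0.276 > 0.2264 → include.
Optimal diet: tube worms, small bivalves, barnacles, detritus clumps — 4 of 4 types.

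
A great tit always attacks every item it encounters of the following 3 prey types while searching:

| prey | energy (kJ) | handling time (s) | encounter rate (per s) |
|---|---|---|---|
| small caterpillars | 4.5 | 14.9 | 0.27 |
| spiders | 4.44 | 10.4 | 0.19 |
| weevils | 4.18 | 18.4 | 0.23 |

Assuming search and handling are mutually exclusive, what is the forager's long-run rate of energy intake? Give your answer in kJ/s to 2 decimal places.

0.27 kJ/s

R = Σλ_iE_i / (1 + Σλ_ih_i)
Numerator: 0.27×4.5 + 0.19×4.44 + 0.23×4.18 = 3.02
Denominator: 1 + 0.27×14.9 + 0.19×10.4 + 0.23×18.4 = 11.23
R = 3.02/11.23 = 0.2689 kJ/s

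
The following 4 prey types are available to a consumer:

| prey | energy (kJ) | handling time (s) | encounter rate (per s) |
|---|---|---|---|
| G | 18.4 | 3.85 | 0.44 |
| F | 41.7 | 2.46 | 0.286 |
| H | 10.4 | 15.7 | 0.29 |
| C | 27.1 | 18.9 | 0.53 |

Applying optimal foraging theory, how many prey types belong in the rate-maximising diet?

1

E/h in descending order: F 17, G 4.78, C 1.43, H 0.662 kJ/s. The optimal diet is the largest prefix of this list for which every included type satisfies E_i/h_i > R on the types above it.
Rate on top 1: 7.001. G: 4.78 < 7.001 → exclude; stop.
Optimal diet: F — 1 of 4 types.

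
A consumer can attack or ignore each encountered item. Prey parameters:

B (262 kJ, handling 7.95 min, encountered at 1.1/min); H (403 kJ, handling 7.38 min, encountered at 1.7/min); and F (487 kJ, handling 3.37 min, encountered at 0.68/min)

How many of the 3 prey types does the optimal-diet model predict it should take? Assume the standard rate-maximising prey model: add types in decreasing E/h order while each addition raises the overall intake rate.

1

Profitabilities (E/h, kJ/min): F 145, H 54.6, B 33. Add prey in this order while the next type's profitability exceeds the intake rate on those already taken.
Rate on top 1: 100.6. H: 54.6 < 100.6 → exclude; stop.
Optimal diet: F — 1 of 3 types.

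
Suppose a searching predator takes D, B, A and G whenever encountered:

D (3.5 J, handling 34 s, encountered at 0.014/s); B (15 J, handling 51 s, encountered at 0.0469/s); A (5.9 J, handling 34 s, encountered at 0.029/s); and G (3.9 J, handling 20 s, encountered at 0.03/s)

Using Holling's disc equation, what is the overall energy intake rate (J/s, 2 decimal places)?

0.19 J/s

R = Σλ_iE_i / (1 + Σλ_ih_i)
Numerator: 0.014×3.5 + 0.0469×15 + 0.029×5.9 + 0.03×3.9 = 1.041
Denominator: 1 + 0.014×34 + 0.0469×51 + 0.029×34 + 0.03×20 = 5.454
R = 1.041/5.454 = 0.1908 J/s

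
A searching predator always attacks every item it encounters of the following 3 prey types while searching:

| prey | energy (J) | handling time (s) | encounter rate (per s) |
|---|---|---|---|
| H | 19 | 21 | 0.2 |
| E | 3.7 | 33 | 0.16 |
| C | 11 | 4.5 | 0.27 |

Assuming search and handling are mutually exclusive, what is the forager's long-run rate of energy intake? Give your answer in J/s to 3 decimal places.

0.629 J/s

Energy encountered per unit search time: 0.2×19 + 0.16×3.7 + 0.27×11 = 7.362 J/s.
Handling time per unit search time: 0.2×21 + 0.16×33 + 0.27×4.5 = 10.7.
Rate = 7.362/(1 + 10.7) = 0.6295 J/s.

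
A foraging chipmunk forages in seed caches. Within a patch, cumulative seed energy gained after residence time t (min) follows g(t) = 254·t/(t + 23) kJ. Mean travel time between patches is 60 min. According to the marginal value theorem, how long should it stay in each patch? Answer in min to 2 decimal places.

37.15 min

Maximise g(t)/(T+t): set derivative to zero → g'(t)(T+t) = g(t).
g'(t) = 254·23/(t + 23)². Setting 254·23/(t+23)² = 254t/[(t+23)(60+t)] gives 23(60+t) = t(t+23), so t² = 23×60 = 1380.
t* = √1380 = 37.15 min.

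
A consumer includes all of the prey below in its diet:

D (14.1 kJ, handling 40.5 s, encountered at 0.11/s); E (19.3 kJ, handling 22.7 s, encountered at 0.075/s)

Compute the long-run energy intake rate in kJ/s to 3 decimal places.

0.419 kJ/s

R = (0.11×14.1 + 0.075×19.3) / (1 + 0.11×40.5 + 0.075×22.7) = 2.998/7.157 = 0.4189 kJ/s.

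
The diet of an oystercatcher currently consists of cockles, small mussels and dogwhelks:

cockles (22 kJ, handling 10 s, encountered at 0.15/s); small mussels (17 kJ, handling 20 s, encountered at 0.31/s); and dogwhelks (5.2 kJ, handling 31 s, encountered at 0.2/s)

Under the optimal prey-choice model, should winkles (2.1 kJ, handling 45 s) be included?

Intake rate on the current diet: R = (0.15×22 + 0.31×17 + 0.2×5.2) / (1 + 0.15×10 + 0.31×20 + 0.2×31) = 9.61/14.9 = 0.645 kJ/s.
Profitability of winkles: 2.1/45 = 0.04667 kJ/s.
0.04667 < 0.645, so adding winkles would lower the average — exclude it.

No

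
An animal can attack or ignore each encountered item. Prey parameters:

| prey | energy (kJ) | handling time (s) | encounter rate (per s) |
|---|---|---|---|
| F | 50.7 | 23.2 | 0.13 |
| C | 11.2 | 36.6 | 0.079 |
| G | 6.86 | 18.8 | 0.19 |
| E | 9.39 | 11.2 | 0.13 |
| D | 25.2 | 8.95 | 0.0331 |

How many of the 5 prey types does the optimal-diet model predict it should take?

2

Rank by E/h (kJ/s): D 2.82, F 2.19, E 0.838, G 0.365, C 0.306. Include each in turn until the next type's E/h falls below the running intake rate.
Rate on top 1: 0.6435. F: 2.19 > 0.6435 → include.
Rate on top 2: 1.722. E: 0.838 < 1.722 → exclude; stop.
Optimal diet: D, F — 2 of 5 types.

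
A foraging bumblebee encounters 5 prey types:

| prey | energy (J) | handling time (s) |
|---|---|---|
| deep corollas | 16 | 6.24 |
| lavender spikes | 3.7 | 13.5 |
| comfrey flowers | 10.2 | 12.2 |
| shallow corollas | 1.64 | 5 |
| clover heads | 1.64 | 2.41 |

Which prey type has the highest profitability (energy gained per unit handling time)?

deep corollas

Profitability E/h (J/s): deep corollas = 16/6.24 = 2.56, lavender spikes = 3.7/13.5 = 0.274, comfrey flowers = 10.2/12.2 = 0.836, shallow corollas = 1.64/5 = 0.328, clover heads = 1.64/2.41 = 0.68.
Ranked: deep corollas > comfrey flowers > clover heads > shallow corollas > lavender spikes.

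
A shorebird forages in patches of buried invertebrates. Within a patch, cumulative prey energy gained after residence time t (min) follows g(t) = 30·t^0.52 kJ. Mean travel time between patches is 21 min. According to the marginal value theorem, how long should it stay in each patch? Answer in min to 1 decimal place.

22.8 min

Maximise g(t)/(T+t): set derivative to zero → g'(t)(T+t) = g(t).
g'(t) = 0.52·30·t^-0.48. Setting 0.52·30·t^-0.48 = 30·t^0.52/(21+t) gives 0.52(21+t) = t, so 0.48·t = 0.52×21.
t* = 0.52×21/0.48 = 22.75 min.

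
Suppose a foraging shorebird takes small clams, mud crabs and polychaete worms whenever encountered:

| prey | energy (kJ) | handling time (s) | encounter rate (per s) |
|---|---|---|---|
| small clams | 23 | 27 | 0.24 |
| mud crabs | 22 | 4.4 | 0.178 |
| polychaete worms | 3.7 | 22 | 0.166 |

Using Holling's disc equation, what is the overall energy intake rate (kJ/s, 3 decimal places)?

0.843 kJ/s

Energy encountered per unit search time: 0.24×23 + 0.178×22 + 0.166×3.7 = 10.05 kJ/s.
Handling time per unit search time: 0.24×27 + 0.178×4.4 + 0.166×22 = 10.92.
Rate = 10.05/(1 + 10.92) = 0.8435 kJ/s.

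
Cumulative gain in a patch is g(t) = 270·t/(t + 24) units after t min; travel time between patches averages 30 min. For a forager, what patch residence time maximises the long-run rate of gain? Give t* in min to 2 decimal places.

26.83 min

Optimal t* satisfies g'(t*) = g(t*)/(T + t*).
g'(t) = 270·24/(t + 24)². Setting 270·24/(t+24)² = 270t/[(t+24)(30+t)] gives 24(30+t) = t(t+24), so t² = 24×30 = 720.
t* = √720 = 26.83 min.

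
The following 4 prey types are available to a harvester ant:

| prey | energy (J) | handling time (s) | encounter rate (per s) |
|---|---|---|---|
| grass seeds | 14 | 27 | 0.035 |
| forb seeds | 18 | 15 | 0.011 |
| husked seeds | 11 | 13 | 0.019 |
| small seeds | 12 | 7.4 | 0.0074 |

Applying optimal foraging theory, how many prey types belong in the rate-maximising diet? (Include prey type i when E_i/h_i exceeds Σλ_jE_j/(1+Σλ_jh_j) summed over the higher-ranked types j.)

E/h in descending order: small seeds 1.62, forb seeds 1.2, husked seeds 0.846, grass seeds 0.519 J/s. The optimal diet is the largest prefix of this list for which every included type satisfies E_i/h_i > R on the types above it.
Rate on top 1: 0.08419. forb seeds: 1.2 > 0.08419 → include.
Rate on top 2: 0.2351. husked seeds: 0.846 > 0.2351 → include.
Rate on top 3: 0.338. grass seeds: 0.519 > 0.338 → include.
Optimal diet: small seeds, forb seeds, husked seeds, grass seeds — 4 of 4 types.

4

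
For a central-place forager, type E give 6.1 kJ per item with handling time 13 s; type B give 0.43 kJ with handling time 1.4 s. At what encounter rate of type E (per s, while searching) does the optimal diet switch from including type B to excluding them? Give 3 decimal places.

At the threshold, the rate on type E alone equals the profitability of type B: λ·6.1/(1 + λ·13) = 0.43/1.4 = 0.3071.
Rearranging, λ(6.1 − 0.3071×13) = 0.3071, so λ = 0.3071/2.107 = 0.1458 per s.

0.146 per s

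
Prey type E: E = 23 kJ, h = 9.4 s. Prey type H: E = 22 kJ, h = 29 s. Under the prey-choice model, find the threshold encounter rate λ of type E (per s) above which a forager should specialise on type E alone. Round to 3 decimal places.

0.048 per s

The zero-one rule: include type H iff E₂/h₂ > λE₁/(1+λh₁). Equality gives the switch point.
λE₁h₂ = E₂ + λE₂h₁ ⇒ λ = E₂/(E₁h₂ − E₂h₁) = 22/(667 − 206.8) = 0.04781 per s.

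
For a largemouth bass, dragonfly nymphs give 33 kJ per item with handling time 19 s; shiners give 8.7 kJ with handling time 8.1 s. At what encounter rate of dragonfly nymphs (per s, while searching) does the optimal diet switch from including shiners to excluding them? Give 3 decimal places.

0.085 per s

Drop shiners once their profitability E₂/h₂ falls below the rate achievable on dragonfly nymphs alone: E₂/h₂ = λE₁/(1 + λh₁).
Solve for λ: λE₁h₂ = E₂(1 + λh₁) → λ(E₁h₂ − E₂h₁) = E₂ → λ = E₂/(E₁h₂ − E₂h₁).
λ = 8.7/(33×8.1 − 8.7×19) = 8.7/102 = 0.08529 per s.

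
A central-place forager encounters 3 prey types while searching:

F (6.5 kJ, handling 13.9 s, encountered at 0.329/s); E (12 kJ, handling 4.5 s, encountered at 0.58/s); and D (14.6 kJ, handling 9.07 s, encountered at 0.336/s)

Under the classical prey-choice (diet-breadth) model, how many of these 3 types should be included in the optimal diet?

1

Rank by E/h (kJ/s): E 2.67, D 1.61, F 0.468. Include each in turn until the next type's E/h falls below the running intake rate.
Rate on top 1: 1.928. D: 1.61 < 1.928 → exclude; stop.
Optimal diet: E — 1 of 3 types.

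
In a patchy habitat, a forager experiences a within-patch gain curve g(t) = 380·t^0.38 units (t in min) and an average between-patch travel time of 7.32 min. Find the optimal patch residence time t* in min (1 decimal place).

By the marginal value theorem, leave when the instantaneous gain rate g'(t) equals the habitat-wide average g(t)/(T + t).
g'(t) = 0.38·380·t^-0.62. Setting 0.38·380·t^-0.62 = 380·t^0.38/(7.32+t) gives 0.38(7.32+t) = t, so 0.62·t = 0.38×7.32.
t* = 0.38×7.32/0.62 = 4.486 min.

4.5 min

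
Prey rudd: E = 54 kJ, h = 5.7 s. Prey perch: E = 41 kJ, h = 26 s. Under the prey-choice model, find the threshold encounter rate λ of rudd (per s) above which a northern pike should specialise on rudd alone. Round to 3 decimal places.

0.035 per s

The zero-one rule: include perch iff E₂/h₂ > λE₁/(1+λh₁). Equality gives the switch point.
λE₁h₂ = E₂ + λE₂h₁ ⇒ λ = E₂/(E₁h₂ − E₂h₁) = 41/(1404 − 233.7) = 0.03503 per s.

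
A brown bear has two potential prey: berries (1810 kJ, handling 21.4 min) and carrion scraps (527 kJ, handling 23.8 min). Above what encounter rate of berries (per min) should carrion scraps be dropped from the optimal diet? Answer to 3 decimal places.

Drop carrion scraps once their profitability E₂/h₂ falls below the rate achievable on berries alone: E₂/h₂ = λE₁/(1 + λh₁).
Solve for λ: λE₁h₂ = E₂(1 + λh₁) → λ(E₁h₂ − E₂h₁) = E₂ → λ = E₂/(E₁h₂ − E₂h₁).
λ = 527/(1810×23.8 − 527×21.4) = 527/3.18e+04 = 0.01657 per min.

0.017 per min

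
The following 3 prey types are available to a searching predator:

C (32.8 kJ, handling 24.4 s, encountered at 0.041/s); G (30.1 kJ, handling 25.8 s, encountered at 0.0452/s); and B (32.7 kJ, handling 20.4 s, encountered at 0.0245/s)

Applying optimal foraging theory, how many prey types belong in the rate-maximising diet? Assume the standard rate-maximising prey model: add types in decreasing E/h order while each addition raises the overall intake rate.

3

Rank by E/h (kJ/s): B 1.6, C 1.34, G 1.17. Include each in turn until the next type's E/h falls below the running intake rate.
Rate on top 1: 0.5342. C: 1.34 > 0.5342 → include.
Rate on top 2: 0.8583. G: 1.17 > 0.8583 → include.
Optimal diet: B, C, G — 3 of 3 types.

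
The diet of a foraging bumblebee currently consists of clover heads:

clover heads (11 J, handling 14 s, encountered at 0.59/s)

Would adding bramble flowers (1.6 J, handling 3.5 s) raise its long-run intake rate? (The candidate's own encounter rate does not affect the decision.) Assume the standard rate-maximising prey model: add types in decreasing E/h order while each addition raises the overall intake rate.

No

Current rate: (0.59×11)/(1 + 0.59×14) = 0.7009 J/s.
bramble flowers: E/h = 1.6/3.5 = 0.4571 J/s.
Since 0.4571 < R, time spent handling bramble flowers is better spent searching.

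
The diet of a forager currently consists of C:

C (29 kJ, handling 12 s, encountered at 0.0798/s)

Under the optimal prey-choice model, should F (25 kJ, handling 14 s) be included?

Yes

On C alone, R = ΣλE/(1+Σλh) = 2.314/1.958 = 1.182 kJ/s.
Profitability of F: 25/14 = 1.786 kJ/s.
1.786 > 1.182, so adding F raises the average — include it.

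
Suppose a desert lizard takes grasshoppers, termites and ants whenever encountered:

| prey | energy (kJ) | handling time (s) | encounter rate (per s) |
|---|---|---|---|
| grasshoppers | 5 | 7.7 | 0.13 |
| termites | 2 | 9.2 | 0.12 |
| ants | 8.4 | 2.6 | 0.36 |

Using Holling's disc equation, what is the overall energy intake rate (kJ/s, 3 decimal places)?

R = Σλ_iE_i / (1 + Σλ_ih_i)
Numerator: 0.13×5 + 0.12×2 + 0.36×8.4 = 3.914
Denominator: 1 + 0.13×7.7 + 0.12×9.2 + 0.36×2.6 = 4.041
R = 3.914/4.041 = 0.9686 kJ/s

0.969 kJ/s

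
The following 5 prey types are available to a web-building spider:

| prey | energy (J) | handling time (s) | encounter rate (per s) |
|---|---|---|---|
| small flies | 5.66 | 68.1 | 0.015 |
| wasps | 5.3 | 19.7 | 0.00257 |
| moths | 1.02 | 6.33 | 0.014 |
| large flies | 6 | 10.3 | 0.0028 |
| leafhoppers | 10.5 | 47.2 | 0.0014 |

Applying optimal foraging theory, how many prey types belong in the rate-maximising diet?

Profitabilities (E/h, J/s): large flies 0.583, wasps 0.269, leafhoppers 0.222, moths 0.161, small flies 0.0831. Add prey in this order while the next type's profitability exceeds the intake rate on those already taken.
Rate on top 1: 0.01633. wasps: 0.269 > 0.01633 → include.
Rate on top 2: 0.02818. leafhoppers: 0.222 > 0.02818 → include.
Rate on top 3: 0.03939. moths: 0.161 > 0.03939 → include.
Rate on top 4: 0.04813. small flies: 0.0831 > 0.04813 → include.
Optimal diet: large flies, wasps, leafhoppers, moths, small flies — 5 of 5 types.

5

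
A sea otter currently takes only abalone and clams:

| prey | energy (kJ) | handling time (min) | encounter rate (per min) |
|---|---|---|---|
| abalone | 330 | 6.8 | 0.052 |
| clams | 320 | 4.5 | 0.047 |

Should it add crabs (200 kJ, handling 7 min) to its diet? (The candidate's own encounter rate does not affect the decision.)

Intake rate on the current diet: R = (0.052×330 + 0.047×320) / (1 + 0.052×6.8 + 0.047×4.5) = 32.2/1.565 = 20.57 kJ/min.
crabs: E/h = 200/7 = 28.57 kJ/min.
Since 28.57 > R, including crabs increases the long-run rate.

Yes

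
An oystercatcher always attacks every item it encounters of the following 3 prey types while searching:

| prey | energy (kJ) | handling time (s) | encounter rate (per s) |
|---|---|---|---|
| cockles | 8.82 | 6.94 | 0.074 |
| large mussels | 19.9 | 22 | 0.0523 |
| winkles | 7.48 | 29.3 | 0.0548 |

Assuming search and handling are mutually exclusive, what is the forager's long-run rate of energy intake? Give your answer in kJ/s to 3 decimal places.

R = (0.074×8.82 + 0.0523×19.9 + 0.0548×7.48) / (1 + 0.074×6.94 + 0.0523×22 + 0.0548×29.3) = 2.103/4.27 = 0.4926 kJ/s.

0.493 kJ/s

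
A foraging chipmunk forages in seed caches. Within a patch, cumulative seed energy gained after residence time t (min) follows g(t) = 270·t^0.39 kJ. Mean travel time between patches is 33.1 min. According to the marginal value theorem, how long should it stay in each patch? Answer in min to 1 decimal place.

Maximise g(t)/(T+t): set derivative to zero → g'(t)(T+t) = g(t).
g'(t) = 0.39·270·t^-0.61. Setting 0.39·270·t^-0.61 = 270·t^0.39/(33.1+t) gives 0.39(33.1+t) = t, so 0.61·t = 0.39×33.1.
t* = 0.39×33.1/0.61 = 21.16 min.

21.2 min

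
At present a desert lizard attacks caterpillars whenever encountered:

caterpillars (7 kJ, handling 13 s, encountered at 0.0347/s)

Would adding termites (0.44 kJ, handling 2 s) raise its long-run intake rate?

On caterpillars alone, R = ΣλE/(1+Σλh) = 0.2429/1.451 = 0.1674 kJ/s.
termites: E/h = 0.44/2 = 0.22 kJ/s.
0.22 > 0.1674, so adding termites raises the average — include it.

Yes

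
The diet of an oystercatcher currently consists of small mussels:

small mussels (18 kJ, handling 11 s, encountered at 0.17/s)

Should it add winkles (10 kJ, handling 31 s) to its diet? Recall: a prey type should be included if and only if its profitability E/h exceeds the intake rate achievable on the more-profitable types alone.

Current rate: (0.17×18)/(1 + 0.17×11) = 1.066 kJ/s.
Profitability of winkles: 10/31 = 0.3226 kJ/s.
0.3226 < 1.066, so adding winkles would lower the average — exclude it.

No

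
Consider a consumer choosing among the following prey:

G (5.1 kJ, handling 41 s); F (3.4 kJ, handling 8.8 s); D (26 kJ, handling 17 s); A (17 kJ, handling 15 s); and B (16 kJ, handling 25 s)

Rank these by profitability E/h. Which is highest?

Profitability E/h (kJ/s): G = 5.1/41 = 0.124, F = 3.4/8.8 = 0.386, D = 26/17 = 1.53, A = 17/15 = 1.13, B = 16/25 = 0.64.
Ranked: D > A > B > F > G.

D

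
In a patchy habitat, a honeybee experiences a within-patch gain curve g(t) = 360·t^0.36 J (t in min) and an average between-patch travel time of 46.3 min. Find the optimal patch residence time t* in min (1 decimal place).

Optimal t* satisfies g'(t*) = g(t*)/(T + t*).
g'(t) = 0.36·360·t^-0.64. Setting 0.36·360·t^-0.64 = 360·t^0.36/(46.3+t) gives 0.36(46.3+t) = t, so 0.64·t = 0.36×46.3.
t* = 0.36×46.3/0.64 = 26.04 min.

26.0 min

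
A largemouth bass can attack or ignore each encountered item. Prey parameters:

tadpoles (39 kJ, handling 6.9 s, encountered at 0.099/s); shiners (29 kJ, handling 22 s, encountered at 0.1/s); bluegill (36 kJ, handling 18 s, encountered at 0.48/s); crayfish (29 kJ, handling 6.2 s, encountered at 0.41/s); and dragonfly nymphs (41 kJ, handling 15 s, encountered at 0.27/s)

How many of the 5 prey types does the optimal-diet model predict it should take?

2

Rank by E/h (kJ/s): tadpoles 5.65, crayfish 4.68, dragonfly nymphs 2.73, bluegill 2, shiners 1.32. Include each in turn until the next type's E/h falls below the running intake rate.
Rate on top 1: 2.294. crayfish: 4.68 > 2.294 → include.
Rate on top 2: 3.728. dragonfly nymphs: 2.73 < 3.728 → exclude; stop.
Optimal diet: tadpoles, crayfish — 2 of 5 types.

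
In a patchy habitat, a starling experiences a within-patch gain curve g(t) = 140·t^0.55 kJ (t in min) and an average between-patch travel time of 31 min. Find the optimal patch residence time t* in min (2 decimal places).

By the marginal value theorem, leave when the instantaneous gain rate g'(t) equals the habitat-wide average g(t)/(T + t).
g'(t) = 0.55·140·t^-0.45. Setting 0.55·140·t^-0.45 = 140·t^0.55/(31+t) gives 0.55(31+t) = t, so 0.45·t = 0.55×31.
t* = 0.55×31/0.45 = 37.89 min.

37.89 min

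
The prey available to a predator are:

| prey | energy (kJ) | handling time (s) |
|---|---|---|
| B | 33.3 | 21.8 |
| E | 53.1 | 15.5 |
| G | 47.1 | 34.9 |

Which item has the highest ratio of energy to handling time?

Profitability E/h (kJ/s): B = 33.3/21.8 = 1.53, E = 53.1/15.5 = 3.43, G = 47.1/34.9 = 1.35.
Ranked: E > B > G.

E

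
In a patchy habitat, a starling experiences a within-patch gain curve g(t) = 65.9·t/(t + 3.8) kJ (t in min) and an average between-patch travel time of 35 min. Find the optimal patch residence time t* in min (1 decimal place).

By the marginal value theorem, leave when the instantaneous gain rate g'(t) equals the habitat-wide average g(t)/(T + t).
g'(t) = 65.9·3.8/(t + 3.8)². Setting 65.9·3.8/(t+3.8)² = 65.9t/[(t+3.8)(35+t)] gives 3.8(35+t) = t(t+3.8), so t² = 3.8×35 = 133.
t* = √133 = 11.53 min.

11.5 min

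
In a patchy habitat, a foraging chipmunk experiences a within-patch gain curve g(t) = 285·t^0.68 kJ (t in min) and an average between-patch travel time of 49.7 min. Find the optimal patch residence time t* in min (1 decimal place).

105.6 min

Maximise g(t)/(T+t): set derivative to zero → g'(t)(T+t) = g(t).
g'(t) = 0.68·285·t^-0.32. Setting 0.68·285·t^-0.32 = 285·t^0.68/(49.7+t) gives 0.68(49.7+t) = t, so 0.32·t = 0.68×49.7.
t* = 0.68×49.7/0.32 = 105.6 min.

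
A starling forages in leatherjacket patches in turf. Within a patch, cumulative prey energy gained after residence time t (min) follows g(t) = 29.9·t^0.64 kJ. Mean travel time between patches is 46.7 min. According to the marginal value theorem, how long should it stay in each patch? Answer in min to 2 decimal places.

83.02 min

Maximise g(t)/(T+t): set derivative to zero → g'(t)(T+t) = g(t).
g'(t) = 0.64·29.9·t^-0.36. Setting 0.64·29.9·t^-0.36 = 29.9·t^0.64/(46.7+t) gives 0.64(46.7+t) = t, so 0.36·t = 0.64×46.7.
t* = 0.64×46.7/0.36 = 83.02 min.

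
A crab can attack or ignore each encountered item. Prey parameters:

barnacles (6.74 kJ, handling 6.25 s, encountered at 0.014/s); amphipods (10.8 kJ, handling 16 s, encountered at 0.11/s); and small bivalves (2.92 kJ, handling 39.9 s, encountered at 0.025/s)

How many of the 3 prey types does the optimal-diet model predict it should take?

Rank by E/h (kJ/s): barnacles 1.08, amphipods 0.675, small bivalves 0.0732. Include each in turn until the next type's E/h falls below the running intake rate.
Rate on top 1: 0.08677. amphipods: 0.675 > 0.08677 → include.
Rate on top 2: 0.4503. small bivalves: 0.0732 < 0.4503 → exclude; stop.
Optimal diet: barnacles, amphipods — 2 of 3 types.

2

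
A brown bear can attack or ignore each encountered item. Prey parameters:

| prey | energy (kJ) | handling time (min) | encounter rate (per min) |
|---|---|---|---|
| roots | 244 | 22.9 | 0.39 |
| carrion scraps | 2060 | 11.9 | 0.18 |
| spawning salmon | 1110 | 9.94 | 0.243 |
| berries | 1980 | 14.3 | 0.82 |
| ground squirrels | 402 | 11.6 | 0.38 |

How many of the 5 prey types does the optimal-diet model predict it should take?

2

Rank by E/h (kJ/min): carrion scraps 173, berries 138, spawning salmon 112, ground squirrels 34.7, roots 10.7. Include each in turn until the next type's E/h falls below the running intake rate.
Rate on top 1: 118. berries: 138 > 118 → include.
Rate on top 2: 134.1. spawning salmon: 112 < 134.1 → exclude; stop.
Optimal diet: carrion scraps, berries — 2 of 5 types.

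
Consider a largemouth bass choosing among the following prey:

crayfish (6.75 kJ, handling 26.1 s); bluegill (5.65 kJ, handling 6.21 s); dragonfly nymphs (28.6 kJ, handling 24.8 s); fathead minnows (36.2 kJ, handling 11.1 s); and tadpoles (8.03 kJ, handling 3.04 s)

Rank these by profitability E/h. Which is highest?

fathead minnows

In descending order of E/h:
fathead minnows: 36.2/11.1 = 3.26 kJ/s
tadpoles: 8.03/3.04 = 2.64 kJ/s
dragonfly nymphs: 28.6/24.8 = 1.15 kJ/s
bluegill: 5.65/6.21 = 0.91 kJ/s
crayfish: 6.75/26.1 = 0.259 kJ/s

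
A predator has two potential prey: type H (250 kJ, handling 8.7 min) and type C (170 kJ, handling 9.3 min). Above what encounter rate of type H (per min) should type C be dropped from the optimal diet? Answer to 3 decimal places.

At the threshold, the rate on type H alone equals the profitability of type C: λ·250/(1 + λ·8.7) = 170/9.3 = 18.28.
Rearranging, λ(250 − 18.28×8.7) = 18.28, so λ = 18.28/90.97 = 0.2009 per min.

0.201 per min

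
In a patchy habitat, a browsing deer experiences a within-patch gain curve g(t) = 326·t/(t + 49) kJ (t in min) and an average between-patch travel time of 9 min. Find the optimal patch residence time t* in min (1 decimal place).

By the marginal value theorem, leave when the instantaneous gain rate g'(t) equals the habitat-wide average g(t)/(T + t).
g'(t) = 326·49/(t + 49)². Setting 326·49/(t+49)² = 326t/[(t+49)(9+t)] gives 49(9+t) = t(t+49), so t² = 49×9 = 441.
t* = √441 = 21 min.

21.0 min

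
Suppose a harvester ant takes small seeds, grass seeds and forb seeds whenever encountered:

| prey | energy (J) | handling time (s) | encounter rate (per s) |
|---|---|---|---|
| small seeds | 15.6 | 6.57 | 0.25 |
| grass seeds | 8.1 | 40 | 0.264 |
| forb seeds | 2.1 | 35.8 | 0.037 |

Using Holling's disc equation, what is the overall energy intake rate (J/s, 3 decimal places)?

R = (0.25×15.6 + 0.264×8.1 + 0.037×2.1) / (1 + 0.25×6.57 + 0.264×40 + 0.037×35.8) = 6.116/14.53 = 0.421 J/s.

0.421 J/s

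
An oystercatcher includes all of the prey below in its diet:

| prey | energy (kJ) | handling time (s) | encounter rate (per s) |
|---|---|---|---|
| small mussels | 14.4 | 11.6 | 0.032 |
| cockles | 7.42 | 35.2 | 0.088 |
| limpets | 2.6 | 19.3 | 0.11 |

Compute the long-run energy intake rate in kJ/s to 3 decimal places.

Energy encountered per unit search time: 0.032×14.4 + 0.088×7.42 + 0.11×2.6 = 1.4 kJ/s.
Handling time per unit search time: 0.032×11.6 + 0.088×35.2 + 0.11×19.3 = 5.592.
Rate = 1.4/(1 + 5.592) = 0.2123 kJ/s.

0.212 kJ/s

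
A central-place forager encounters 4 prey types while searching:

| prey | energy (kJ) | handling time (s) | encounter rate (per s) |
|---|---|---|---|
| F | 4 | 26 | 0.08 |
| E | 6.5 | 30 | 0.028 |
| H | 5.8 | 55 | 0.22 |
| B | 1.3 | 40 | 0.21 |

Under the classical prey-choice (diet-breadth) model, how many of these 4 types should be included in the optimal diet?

2

Profitabilities (E/h, kJ/s): E 0.217, F 0.154, H 0.105, B 0.0325. Add prey in this order while the next type's profitability exceeds the intake rate on those already taken.
Rate on top 1: 0.09891. F: 0.154 > 0.09891 → include.
Rate on top 2: 0.1281. H: 0.105 < 0.1281 → exclude; stop.
Optimal diet: E, F — 2 of 4 types.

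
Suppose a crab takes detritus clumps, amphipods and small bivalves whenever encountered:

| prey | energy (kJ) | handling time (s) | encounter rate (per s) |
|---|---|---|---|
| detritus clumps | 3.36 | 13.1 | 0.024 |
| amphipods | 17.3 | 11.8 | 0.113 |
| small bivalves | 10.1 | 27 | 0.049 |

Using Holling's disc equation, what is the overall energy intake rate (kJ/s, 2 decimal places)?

0.64 kJ/s

Energy encountered per unit search time: 0.024×3.36 + 0.113×17.3 + 0.049×10.1 = 2.53 kJ/s.
Handling time per unit search time: 0.024×13.1 + 0.113×11.8 + 0.049×27 = 2.971.
Rate = 2.53/(1 + 2.971) = 0.6373 kJ/s.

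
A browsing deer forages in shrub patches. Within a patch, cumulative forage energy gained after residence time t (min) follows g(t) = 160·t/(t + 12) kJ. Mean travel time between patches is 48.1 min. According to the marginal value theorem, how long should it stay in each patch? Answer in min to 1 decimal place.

By the marginal value theorem, leave when the instantaneous gain rate g'(t) equals the habitat-wide average g(t)/(T + t).
g'(t) = 160·12/(t + 12)². Setting 160·12/(t+12)² = 160t/[(t+12)(48.1+t)] gives 12(48.1+t) = t(t+12), so t² = 12×48.1 = 577.2.
t* = √577.2 = 24.02 min.

24.0 min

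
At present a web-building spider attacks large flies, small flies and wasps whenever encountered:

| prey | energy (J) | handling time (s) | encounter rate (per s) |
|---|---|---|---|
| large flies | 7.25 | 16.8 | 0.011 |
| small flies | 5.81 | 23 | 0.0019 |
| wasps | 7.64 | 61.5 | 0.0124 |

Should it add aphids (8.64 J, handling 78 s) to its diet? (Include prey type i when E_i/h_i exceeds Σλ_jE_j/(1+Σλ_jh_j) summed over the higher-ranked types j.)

Yes

Intake rate on the current diet: R = (0.011×7.25 + 0.0019×5.81 + 0.0124×7.64) / (1 + 0.011×16.8 + 0.0019×23 + 0.0124×61.5) = 0.1855/1.991 = 0.09318 J/s.
aphids: E/h = 8.64/78 = 0.1108 J/s.
Since 0.1108 > R, including aphids increases the long-run rate.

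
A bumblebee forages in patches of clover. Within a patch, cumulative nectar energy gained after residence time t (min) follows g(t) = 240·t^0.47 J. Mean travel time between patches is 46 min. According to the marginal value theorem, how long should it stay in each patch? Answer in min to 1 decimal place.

40.8 min

Maximise g(t)/(T+t): set derivative to zero → g'(t)(T+t) = g(t).
g'(t) = 0.47·240·t^-0.53. Setting 0.47·240·t^-0.53 = 240·t^0.47/(46+t) gives 0.47(46+t) = t, so 0.53·t = 0.47×46.
t* = 0.47×46/0.53 = 40.79 min.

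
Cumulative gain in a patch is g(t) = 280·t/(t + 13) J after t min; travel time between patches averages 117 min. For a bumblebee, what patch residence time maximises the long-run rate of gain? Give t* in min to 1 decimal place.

Optimal t* satisfies g'(t*) = g(t*)/(T + t*).
g'(t) = 280·13/(t + 13)². Setting 280·13/(t+13)² = 280t/[(t+13)(117+t)] gives 13(117+t) = t(t+13), so t² = 13×117 = 1521.
t* = √1521 = 39 min.

39.0 min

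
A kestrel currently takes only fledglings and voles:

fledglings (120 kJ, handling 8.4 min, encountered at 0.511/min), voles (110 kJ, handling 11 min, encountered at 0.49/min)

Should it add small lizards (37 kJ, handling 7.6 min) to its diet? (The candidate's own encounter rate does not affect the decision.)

Current rate: (0.511×120 + 0.49×110)/(1 + 0.511×8.4 + 0.49×11) = 10.79 kJ/min.
small lizards: E/h = 37/7.6 = 4.868 kJ/min.
Since 4.868 < R, time spent handling small lizards is better spent searching.

No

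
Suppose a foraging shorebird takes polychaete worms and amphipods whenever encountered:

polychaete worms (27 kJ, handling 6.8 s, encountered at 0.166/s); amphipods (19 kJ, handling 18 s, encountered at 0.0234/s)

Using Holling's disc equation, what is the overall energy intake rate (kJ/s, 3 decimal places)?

Energy encountered per unit search time: 0.166×27 + 0.0234×19 = 4.927 kJ/s.
Handling time per unit search time: 0.166×6.8 + 0.0234×18 = 1.55.
Rate = 4.927/(1 + 1.55) = 1.932 kJ/s.

1.932 kJ/s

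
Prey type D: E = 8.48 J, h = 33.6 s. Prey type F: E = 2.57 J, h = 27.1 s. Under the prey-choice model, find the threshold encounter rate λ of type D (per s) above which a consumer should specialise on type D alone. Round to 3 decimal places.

At the threshold, the rate on type D alone equals the profitability of type F: λ·8.48/(1 + λ·33.6) = 2.57/27.1 = 0.09483.
Rearranging, λ(8.48 − 0.09483×33.6) = 0.09483, so λ = 0.09483/5.294 = 0.01791 per s.

0.018 per s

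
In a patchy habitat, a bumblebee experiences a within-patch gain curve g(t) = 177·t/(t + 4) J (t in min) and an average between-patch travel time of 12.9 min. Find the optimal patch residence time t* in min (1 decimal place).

Optimal t* satisfies g'(t*) = g(t*)/(T + t*).
g'(t) = 177·4/(t + 4)². Setting 177·4/(t+4)² = 177t/[(t+4)(12.9+t)] gives 4(12.9+t) = t(t+4), so t² = 4×12.9 = 51.6.
t* = √51.6 = 7.183 min.

7.2 min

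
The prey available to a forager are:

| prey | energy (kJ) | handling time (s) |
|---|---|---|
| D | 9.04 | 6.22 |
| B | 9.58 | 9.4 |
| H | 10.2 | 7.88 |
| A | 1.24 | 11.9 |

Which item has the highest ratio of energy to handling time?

In descending order of E/h:
D: 9.04/6.22 = 1.45 kJ/s
H: 10.2/7.88 = 1.29 kJ/s
B: 9.58/9.4 = 1.02 kJ/s
A: 1.24/11.9 = 0.104 kJ/s

D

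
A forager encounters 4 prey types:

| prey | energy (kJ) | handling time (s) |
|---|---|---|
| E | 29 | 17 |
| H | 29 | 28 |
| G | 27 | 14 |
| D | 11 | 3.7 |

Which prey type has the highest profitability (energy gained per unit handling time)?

In descending order of E/h:
D: 11/3.7 = 2.97 kJ/s
G: 27/14 = 1.93 kJ/s
E: 29/17 = 1.71 kJ/s
H: 29/28 = 1.04 kJ/s

D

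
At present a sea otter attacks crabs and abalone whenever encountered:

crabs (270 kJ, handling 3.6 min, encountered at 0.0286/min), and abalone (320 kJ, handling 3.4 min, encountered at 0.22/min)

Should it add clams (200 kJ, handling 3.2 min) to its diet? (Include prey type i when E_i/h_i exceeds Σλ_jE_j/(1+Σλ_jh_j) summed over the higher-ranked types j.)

Yes

On crabs and abalone alone, R = ΣλE/(1+Σλh) = 78.12/1.851 = 42.21 kJ/min.
Profitability of clams: 200/3.2 = 62.5 kJ/min.
Since 62.5 > R, including clams increases the long-run rate.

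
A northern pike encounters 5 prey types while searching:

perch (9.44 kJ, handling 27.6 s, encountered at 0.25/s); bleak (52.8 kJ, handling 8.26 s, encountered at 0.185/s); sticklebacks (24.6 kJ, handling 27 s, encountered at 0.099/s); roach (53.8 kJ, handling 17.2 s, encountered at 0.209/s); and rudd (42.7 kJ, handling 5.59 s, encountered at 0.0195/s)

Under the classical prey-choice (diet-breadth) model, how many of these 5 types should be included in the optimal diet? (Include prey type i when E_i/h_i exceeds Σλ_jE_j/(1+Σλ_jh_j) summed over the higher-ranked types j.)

E/h in descending order: rudd 7.64, bleak 6.39, roach 3.13, sticklebacks 0.911, perch 0.342 kJ/s. The optimal diet is the largest prefix of this list for which every included type satisfies E_i/h_i > R on the types above it.
Rate on top 1: 0.7508. bleak: 6.39 > 0.7508 → include.
Rate on top 2: 4.02. roach: 3.13 < 4.02 → exclude; stop.
Optimal diet: rudd, bleak — 2 of 5 types.

2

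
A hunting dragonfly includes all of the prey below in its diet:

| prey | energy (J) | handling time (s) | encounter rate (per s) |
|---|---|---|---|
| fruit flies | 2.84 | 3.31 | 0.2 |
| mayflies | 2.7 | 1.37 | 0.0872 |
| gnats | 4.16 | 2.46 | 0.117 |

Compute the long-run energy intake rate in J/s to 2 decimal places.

0.62 J/s

R = Σλ_iE_i / (1 + Σλ_ih_i)
Numerator: 0.2×2.84 + 0.0872×2.7 + 0.117×4.16 = 1.29
Denominator: 1 + 0.2×3.31 + 0.0872×1.37 + 0.117×2.46 = 2.069
R = 1.29/2.069 = 0.6235 J/s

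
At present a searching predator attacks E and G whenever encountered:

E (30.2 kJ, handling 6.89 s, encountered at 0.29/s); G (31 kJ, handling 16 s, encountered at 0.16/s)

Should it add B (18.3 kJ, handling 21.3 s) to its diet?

Current rate: (0.29×30.2 + 0.16×31)/(1 + 0.29×6.89 + 0.16×16) = 2.468 kJ/s.
B: E/h = 18.3/21.3 = 0.8592 kJ/s.
0.8592 < 2.468, so adding B would lower the average — exclude it.

No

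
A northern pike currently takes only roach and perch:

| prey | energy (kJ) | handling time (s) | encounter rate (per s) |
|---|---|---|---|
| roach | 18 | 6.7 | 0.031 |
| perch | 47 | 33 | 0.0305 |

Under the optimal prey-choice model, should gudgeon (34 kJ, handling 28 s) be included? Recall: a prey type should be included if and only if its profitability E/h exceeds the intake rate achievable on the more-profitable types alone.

Yes

Intake rate on the current diet: R = (0.031×18 + 0.0305×47) / (1 + 0.031×6.7 + 0.0305×33) = 1.992/2.214 = 0.8994 kJ/s.
gudgeon: E/h = 34/28 = 1.214 kJ/s.
Since 1.214 > R, including gudgeon increases the long-run rate.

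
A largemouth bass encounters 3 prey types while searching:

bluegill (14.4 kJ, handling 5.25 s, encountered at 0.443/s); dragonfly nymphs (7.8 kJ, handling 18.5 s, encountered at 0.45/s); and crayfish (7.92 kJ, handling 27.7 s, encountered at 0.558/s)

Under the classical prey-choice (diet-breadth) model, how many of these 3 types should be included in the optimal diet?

1

Profitabilities (E/h, kJ/s): bluegill 2.74, dragonfly nymphs 0.422, crayfish 0.286. Add prey in this order while the next type's profitability exceeds the intake rate on those already taken.
Rate on top 1: 1.918. dragonfly nymphs: 0.422 < 1.918 → exclude; stop.
Optimal diet: bluegill — 1 of 3 types.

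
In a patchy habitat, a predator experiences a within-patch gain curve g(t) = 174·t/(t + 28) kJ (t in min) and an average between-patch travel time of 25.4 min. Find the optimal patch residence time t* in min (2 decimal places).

By the marginal value theorem, leave when the instantaneous gain rate g'(t) equals the habitat-wide average g(t)/(T + t).
g'(t) = 174·28/(t + 28)². Setting 174·28/(t+28)² = 174t/[(t+28)(25.4+t)] gives 28(25.4+t) = t(t+28), so t² = 28×25.4 = 711.2.
t* = √711.2 = 26.67 min.

26.67 min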